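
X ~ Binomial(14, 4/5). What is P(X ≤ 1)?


P(X ≤ 1) = Σ P(X=i) for i=0..1
P(X=0) = 1/6103515625
P(X=1) = 56/6103515625
Sum = 57/6103515625

P(X ≤ 1) = 57/6103515625 ≈ 0.00%


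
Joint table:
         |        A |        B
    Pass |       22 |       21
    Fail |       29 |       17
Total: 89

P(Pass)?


P(Pass) = (22+21)/89 = 43/89

P(Pass) = 43/89 ≈ 48.31%


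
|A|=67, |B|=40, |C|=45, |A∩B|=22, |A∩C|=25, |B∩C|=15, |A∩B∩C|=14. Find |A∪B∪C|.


|A∪B∪C| = 67+40+45-22-25-15+14 = 104

|A∪B∪C| = 104


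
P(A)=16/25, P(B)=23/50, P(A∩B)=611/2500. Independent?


P(A)×P(B) = 184/625
P(A∩B) = 611/2500
Not equal → NOT independent

No, not independent


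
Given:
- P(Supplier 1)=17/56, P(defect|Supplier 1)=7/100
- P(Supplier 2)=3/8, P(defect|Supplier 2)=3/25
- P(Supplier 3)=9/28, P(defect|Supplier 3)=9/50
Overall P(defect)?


P(B) = Σ P(B|Aᵢ)×P(Aᵢ)
  7/100×17/56 = 17/800
  3/25×3/8 = 9/200
  9/50×9/28 = 81/1400
Sum = 139/1120

P(defect) = 139/1120 ≈ 12.41%


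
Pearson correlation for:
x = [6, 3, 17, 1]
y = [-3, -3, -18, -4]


n=4, Σx=27, Σy=-28, Σxy=-337, Σx²=335, Σy²=358
r = (4×(-337) - 27×(-28))/√((4×335 - 27²)(4×358 - (-28)²))
= -592/√(611×648) = -592/√395928 ≈ -592/629.2281 ≈ -0.9408

r ≈ -0.9408


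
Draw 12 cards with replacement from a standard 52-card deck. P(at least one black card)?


P(not a black card) = 26/52 = 1/2
P(none in 12 draws) = (1/2)^12 = 1/4096
P(≥1 black card) = 1 - 1/4096 = 4095/4096

P = 4095/4096 ≈ 99.98%


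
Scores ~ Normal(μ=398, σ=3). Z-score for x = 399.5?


z = (x - μ)/σ = (399.5 - 398)/3 = 0.5

z = 0.5


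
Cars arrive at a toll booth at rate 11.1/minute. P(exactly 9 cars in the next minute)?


Poisson(λ=11.1): P(X=9) = e^(-λ)×λ^k/k!
= e^(-11.1) × 11.1^9 / 9!
≈ 1.511232382e-05 × 2558036924.39 / 362880 ≈ 0.106531

P(X=9) ≈ 0.106531 ≈ 10.65%


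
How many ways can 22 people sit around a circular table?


Circular arrangements of 22 distinct objects: fix one position to break rotational symmetry.
(n-1)! = 21! = 51090942171709440000

51090942171709440000


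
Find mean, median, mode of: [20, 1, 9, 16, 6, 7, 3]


Sorted: [1, 3, 6, 7, 9, 16, 20]
Mean = 62/7
Median = 7
Freq: {20: 1, 1: 1, 9: 1, 16: 1, 6: 1, 7: 1, 3: 1}
Mode: No mode

Mean=62/7, Median=7, Mode=No mode


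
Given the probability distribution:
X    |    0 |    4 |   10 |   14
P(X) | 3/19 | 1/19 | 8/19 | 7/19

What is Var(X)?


E[X] = 182/19
E[X²] = 2188/19
Var(X) = E[X²] - (E[X])² = 2188/19 - 33124/361 = 8448/361

Var(X) = 8448/361 ≈ 23.4017


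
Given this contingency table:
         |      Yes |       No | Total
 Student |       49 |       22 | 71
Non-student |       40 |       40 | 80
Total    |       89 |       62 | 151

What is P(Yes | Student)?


P(Yes | Student) = 49/(49+22) = 49/71

P(Yes|Student) = 49/71 ≈ 69.01%


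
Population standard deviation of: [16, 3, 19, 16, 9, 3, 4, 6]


Mean = 76/8 = 19/2
  (16-19/2)²=169/4
  (3-19/2)²=169/4
  (19-19/2)²=361/4
  (16-19/2)²=169/4
  (9-19/2)²=1/4
  (3-19/2)²=169/4
  (4-19/2)²=121/4
  (6-19/2)²=49/4
Σ(x-μ)² = 302
σ² = 302/8 = 151/4

σ = √(151/4) ≈ 6.1441


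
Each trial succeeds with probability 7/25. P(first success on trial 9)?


Geometric: P(X=9) = (1-p)^(k-1)×p = (18/25)^8×7/25 = 77139724032/3814697265625

P(X=9) = 77139724032/3814697265625 ≈ 2.02%


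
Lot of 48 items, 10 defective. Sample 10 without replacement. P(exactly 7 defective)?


Hypergeometric: C(10,7)×C(38,3)/C(48,10)
= 120×8436/6540715896 = 42180/272529829

P(X=7) = 42180/272529829 ≈ 0.02%


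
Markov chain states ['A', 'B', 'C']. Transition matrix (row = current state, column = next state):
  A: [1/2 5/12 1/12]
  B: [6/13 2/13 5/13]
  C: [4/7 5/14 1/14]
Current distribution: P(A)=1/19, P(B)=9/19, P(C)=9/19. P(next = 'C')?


P(next=C) = Σᵢ P(now=i)×P(i→C)
= 1/19×1/12 + 9/19×5/13 + 9/19×1/14
= 1/228 + 45/247 + 9/266 = 4573/20748

P = 4573/20748 ≈ 0.2204


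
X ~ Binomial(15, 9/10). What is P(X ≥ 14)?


P(X ≥ 14) = Σ P(X=i) for i=14..15
P(X=14) = 68630377364883/200000000000000
P(X=15) = 205891132094649/1000000000000000
Sum = 68630377364883/125000000000000

P(X ≥ 14) = 68630377364883/125000000000000 ≈ 54.90%


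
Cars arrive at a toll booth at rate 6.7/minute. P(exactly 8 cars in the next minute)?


Poisson(λ=6.7): P(X=8) = e^(-λ)×λ^k/k!
= e^(-6.7) × 6.7^8 / 8!
≈ 0.001230911903 × 4060676.77557 / 40320 ≈ 0.123967

P(X=8) ≈ 0.123967 ≈ 12.40%


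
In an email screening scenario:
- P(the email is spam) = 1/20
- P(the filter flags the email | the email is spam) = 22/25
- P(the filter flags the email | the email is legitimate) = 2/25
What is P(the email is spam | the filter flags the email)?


Using Bayes' theorem:
P(A|B) = P(B|A)·P(A) / P(B)

P(the filter flags the email) = 22/25 × 1/20 + 2/25 × 19/20
= 11/250 + 19/250 = 3/25

P(the email is spam|the filter flags the email) = (11/250) / (3/25) = 11/30

P(the email is spam|the filter flags the email) = 11/30 ≈ 36.67%


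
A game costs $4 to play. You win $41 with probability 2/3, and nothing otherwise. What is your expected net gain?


E[gain] = (41-4)×2/3 + (-4)×1/3
= 74/3 - 4/3 = 70/3

Expected net gain = $70/3 ≈ $23.33


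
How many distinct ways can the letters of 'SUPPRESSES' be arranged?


Letters: 10, freq: {'S': 4, 'U': 1, 'P': 2, 'R': 1, 'E': 2}
10!/(4!×1!×2!×1!×2!) = 3628800/96 = 37800

37800


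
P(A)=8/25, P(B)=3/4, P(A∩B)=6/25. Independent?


P(A)×P(B) = 6/25
P(A∩B) = 6/25
Equal ✓ → Independent

Yes, independent


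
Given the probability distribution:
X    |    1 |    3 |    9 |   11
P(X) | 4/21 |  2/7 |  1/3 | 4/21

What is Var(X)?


E[X] = 43/7
E[X²] = 1109/21
Var(X) = E[X²] - (E[X])² = 1109/21 - 1849/49 = 2216/147

Var(X) = 2216/147 ≈ 15.0748


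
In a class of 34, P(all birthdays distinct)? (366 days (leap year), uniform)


P(all different) = Π(366-i)/366 for i=0..33
= (366/366)×(365/366)×...×(333/366)
= 0.205601

P ≈ 0.2056 ≈ 20.56%


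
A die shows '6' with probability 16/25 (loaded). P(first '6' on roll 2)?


Geometric: P(X=2) = (1-p)^(k-1)×p = (9/25)^1×16/25 = 144/625

P(X=2) = 144/625 ≈ 23.04%


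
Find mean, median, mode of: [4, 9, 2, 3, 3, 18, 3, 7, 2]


Sorted: [2, 2, 3, 3, 3, 4, 7, 9, 18]
Mean = 51/9 = 17/3
Median = 3
Freq: {4: 1, 9: 1, 2: 2, 3: 3, 18: 1, 7: 1}
Mode: [3]

Mean=17/3, Median=3, Mode=3


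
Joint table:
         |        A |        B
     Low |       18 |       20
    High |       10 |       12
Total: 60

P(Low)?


P(Low) = (18+20)/60 = 38/60 = 19/30

P(Low) = 19/30 ≈ 63.33%


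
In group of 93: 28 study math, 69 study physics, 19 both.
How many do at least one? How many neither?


|A∪B| = 28+69-19 = 78
Neither = 93-78 = 15

At least one: 78; Neither: 15


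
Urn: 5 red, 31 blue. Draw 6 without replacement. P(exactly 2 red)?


Hypergeometric: C(5,2)×C(31,4)/C(36,6)
= 10×31465/1947792 = 725/4488

P(X=2) = 725/4488 ≈ 16.15%


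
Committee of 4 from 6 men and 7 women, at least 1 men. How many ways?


Count by #men:
  1M,3W: C(6,1)×C(7,3)=210
  2M,2W: C(6,2)×C(7,2)=315
  3M,1W: C(6,3)×C(7,1)=140
  4M,0W: C(6,4)×C(7,0)=15
Total = 680

680


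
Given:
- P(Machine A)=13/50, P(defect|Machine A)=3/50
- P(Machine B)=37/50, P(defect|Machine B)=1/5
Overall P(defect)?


P(B) = Σ P(B|Aᵢ)×P(Aᵢ)
  3/50×13/50 = 39/2500
  1/5×37/50 = 37/250
Sum = 409/2500

P(defect) = 409/2500 ≈ 16.36%


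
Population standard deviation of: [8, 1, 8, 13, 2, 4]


Mean = 36/6 = 6
  (8-6)²=4
  (1-6)²=25
  (8-6)²=4
  (13-6)²=49
  (2-6)²=16
  (4-6)²=4
Σ(x-μ)² = 102
σ² = 102/6 = 17

σ = √(17) ≈ 4.1231


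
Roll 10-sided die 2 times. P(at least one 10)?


P(no 10)^2 = (9/10)^2 = 81/100
P(≥1) = 1 - 81/100 = 19/100

P = 19/100 ≈ 19.00%


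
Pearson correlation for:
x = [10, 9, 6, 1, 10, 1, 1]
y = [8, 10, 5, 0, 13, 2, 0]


n=7, Σx=38, Σy=38, Σxy=332, Σx²=320, Σy²=362
r = (7×332 - 38×38)/√((7×320 - 38²)(7×362 - 38²))
= 880/√(796×1090) = 880/√867640 ≈ 880/931.4720 ≈ 0.9447

r ≈ 0.9447


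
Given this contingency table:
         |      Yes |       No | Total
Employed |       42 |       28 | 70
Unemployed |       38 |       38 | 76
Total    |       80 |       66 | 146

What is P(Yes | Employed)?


P(Yes | Employed) = 42/(42+28) = 42/70 = 3/5

P(Yes|Employed) = 3/5 ≈ 60.00%


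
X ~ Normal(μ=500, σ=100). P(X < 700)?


z = (700-500)/100 = 2.0
P(Z < 2.0) = 0.9772

P(X < 700) ≈ 0.9772


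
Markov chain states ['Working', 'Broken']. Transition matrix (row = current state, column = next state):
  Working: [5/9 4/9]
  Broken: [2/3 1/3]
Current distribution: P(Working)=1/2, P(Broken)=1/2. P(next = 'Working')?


P(next=Working) = Σᵢ P(now=i)×P(i→Working)
= 1/2×5/9 + 1/2×2/3
= 5/18 + 1/3 = 11/18

P = 11/18 ≈ 0.6111


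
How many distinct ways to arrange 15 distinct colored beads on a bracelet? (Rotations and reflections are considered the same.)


Free circular arrangements: rotations and reflections both identified.
(n-1)!/2 = 14!/2 = 87178291200/2 = 43589145600

43589145600


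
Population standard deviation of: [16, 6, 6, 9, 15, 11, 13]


Mean = 76/7
  (16-76/7)²=1296/49
  (6-76/7)²=1156/49
  (6-76/7)²=1156/49
  (9-76/7)²=169/49
  (15-76/7)²=841/49
  (11-76/7)²=1/49
  (13-76/7)²=225/49
Σ(x-μ)² = 692/7
σ² = (692/7)/7 = 692/49

σ = √(692/49) ≈ 3.7580


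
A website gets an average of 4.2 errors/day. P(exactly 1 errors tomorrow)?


Poisson(λ=4.2): P(X=1) = e^(-λ)×λ^k/k!
= e^(-4.2) × 4.2^1 / 1!
≈ 0.01499557682 × 4.2 / 1 ≈ 0.062981

P(X=1) ≈ 0.062981 ≈ 6.30%


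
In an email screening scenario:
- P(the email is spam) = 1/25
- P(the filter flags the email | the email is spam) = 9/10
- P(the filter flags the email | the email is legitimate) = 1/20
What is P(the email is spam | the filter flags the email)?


Using Bayes' theorem:
P(A|B) = P(B|A)·P(A) / P(B)

P(the filter flags the email) = 9/10 × 1/25 + 1/20 × 24/25
= 9/250 + 6/125 = 21/250

P(the email is spam|the filter flags the email) = (9/250) / (21/250) = 3/7

P(the email is spam|the filter flags the email) = 3/7 ≈ 42.86%


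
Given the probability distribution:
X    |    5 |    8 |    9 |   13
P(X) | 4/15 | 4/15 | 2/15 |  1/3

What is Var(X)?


E[X] = 9
E[X²] = 1363/15
Var(X) = E[X²] - (E[X])² = 1363/15 - 81 = 148/15

Var(X) = 148/15 ≈ 9.8667


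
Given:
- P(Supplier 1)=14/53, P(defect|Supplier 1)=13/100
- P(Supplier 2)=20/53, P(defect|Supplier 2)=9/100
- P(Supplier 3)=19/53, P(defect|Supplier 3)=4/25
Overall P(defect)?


P(B) = Σ P(B|Aᵢ)×P(Aᵢ)
  13/100×14/53 = 91/2650
  9/100×20/53 = 9/265
  4/25×19/53 = 76/1325
Sum = 333/2650

P(defect) = 333/2650 ≈ 12.57%


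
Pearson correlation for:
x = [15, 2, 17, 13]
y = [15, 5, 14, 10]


n=4, Σx=47, Σy=44, Σxy=603, Σx²=687, Σy²=546
r = (4×603 - 47×44)/√((4×687 - 47²)(4×546 - 44²))
= 344/√(539×248) = 344/√133672 ≈ 344/365.6118 ≈ 0.9409

r ≈ 0.9409


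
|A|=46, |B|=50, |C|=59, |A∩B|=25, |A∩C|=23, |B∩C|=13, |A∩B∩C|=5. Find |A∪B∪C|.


|A∪B∪C| = 46+50+59-25-23-13+5 = 99

|A∪B∪C| = 99


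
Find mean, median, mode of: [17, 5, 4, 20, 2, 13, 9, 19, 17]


Sorted: [2, 4, 5, 9, 13, 17, 17, 19, 20]
Mean = 106/9
Median = 13
Freq: {17: 2, 5: 1, 4: 1, 20: 1, 2: 1, 13: 1, 9: 1, 19: 1}
Mode: [17]

Mean=106/9, Median=13, Mode=17


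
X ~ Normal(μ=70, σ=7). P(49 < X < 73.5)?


z₁=(49-70)/7=-3.0, z₂=(73.5-70)/7=0.5
P = Φ(0.5) - Φ(-3.0) = 0.691462 - 0.001350 = 0.690112 ≈ 0.6901

P(49 < X < 73.5) ≈ 0.6901


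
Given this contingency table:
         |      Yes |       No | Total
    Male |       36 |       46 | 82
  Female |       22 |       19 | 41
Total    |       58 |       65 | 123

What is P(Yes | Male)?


P(Yes | Male) = 36/(36+46) = 36/82 = 18/41

P(Yes|Male) = 18/41 ≈ 43.90%


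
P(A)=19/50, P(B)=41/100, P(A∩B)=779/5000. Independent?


P(A)×P(B) = 779/5000
P(A∩B) = 779/5000
Equal ✓ → Independent

Yes, independent


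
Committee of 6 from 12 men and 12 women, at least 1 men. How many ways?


Count by #men:
  1M,5W: C(12,1)×C(12,5)=9504
  2M,4W: C(12,2)×C(12,4)=32670
  3M,3W: C(12,3)×C(12,3)=48400
  4M,2W: C(12,4)×C(12,2)=32670
  5M,1W: C(12,5)×C(12,1)=9504
  6M,0W: C(12,6)×C(12,0)=924
Total = 133672

133672


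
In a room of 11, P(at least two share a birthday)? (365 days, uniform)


P(all different) = Π(365-i)/365 for i=0..10
= 0.858859
P(match) = 1 - 0.858859 = 0.141141

P ≈ 0.1411 ≈ 14.11%


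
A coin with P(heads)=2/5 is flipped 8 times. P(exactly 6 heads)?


Binomial: P(X=6) = C(8,6)×p^6×(1-p)^2
= 28 × 64/15625 × 9/25 = 16128/390625

P(X=6) = 16128/390625 ≈ 4.13%


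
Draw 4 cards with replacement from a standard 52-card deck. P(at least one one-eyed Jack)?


P(not a one-eyed Jack) = 50/52 = 25/26
P(none in 4 draws) = (25/26)^4 = 390625/456976
P(≥1 one-eyed Jack) = 1 - 390625/456976 = 66351/456976

P = 66351/456976 ≈ 14.52%


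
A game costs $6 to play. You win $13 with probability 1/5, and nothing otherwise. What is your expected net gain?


E[gain] = (13-6)×1/5 + (-6)×4/5
= 7/5 - 24/5 = -17/5

Expected net gain = $-17/5 ≈ $-3.40


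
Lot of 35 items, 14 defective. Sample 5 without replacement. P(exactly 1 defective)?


Hypergeometric: C(14,1)×C(21,4)/C(35,5)
= 14×5985/324632 = 5985/23188

P(X=1) = 5985/23188 ≈ 25.81%


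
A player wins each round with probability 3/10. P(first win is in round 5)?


Geometric: P(X=5) = (1-p)^(k-1)×p = (7/10)^4×3/10 = 7203/100000

P(X=5) = 7203/100000 ≈ 7.20%


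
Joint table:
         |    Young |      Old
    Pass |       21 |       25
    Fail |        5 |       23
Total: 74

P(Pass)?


P(Pass) = (21+25)/74 = 46/74 = 23/37

P(Pass) = 23/37 ≈ 62.16%


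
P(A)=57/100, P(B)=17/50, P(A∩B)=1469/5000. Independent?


P(A)×P(B) = 969/5000
P(A∩B) = 1469/5000
Not equal → NOT independent

No, not independent


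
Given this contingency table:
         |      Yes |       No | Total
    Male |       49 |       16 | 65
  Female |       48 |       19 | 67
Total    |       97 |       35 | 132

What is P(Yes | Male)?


P(Yes | Male) = 49/(49+16) = 49/65

P(Yes|Male) = 49/65 ≈ 75.38%


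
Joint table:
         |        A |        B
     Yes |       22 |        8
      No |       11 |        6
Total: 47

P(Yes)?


P(Yes) = (22+8)/47 = 30/47

P(Yes) = 30/47 ≈ 63.83%


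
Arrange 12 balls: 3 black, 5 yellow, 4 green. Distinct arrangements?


12!/(3!×5!×4!) = 27720

27720


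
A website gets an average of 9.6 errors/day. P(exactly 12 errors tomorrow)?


Poisson(λ=9.6): P(X=12) = e^(-λ)×λ^k/k!
= e^(-9.6) × 9.6^12 / 12!
≈ 6.772873649e-05 × 612709757330 / 479001600 ≈ 0.086634

P(X=12) ≈ 0.086634 ≈ 8.66%


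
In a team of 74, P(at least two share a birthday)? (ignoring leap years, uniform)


P(all different) = Π(365-i)/365 for i=0..73
= 0.000351
P(match) = 1 - 0.000351 = 0.999649

P ≈ 0.9996 ≈ 99.96%


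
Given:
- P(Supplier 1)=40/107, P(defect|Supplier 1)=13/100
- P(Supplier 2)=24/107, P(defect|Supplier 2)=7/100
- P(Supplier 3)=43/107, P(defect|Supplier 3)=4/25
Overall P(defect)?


P(B) = Σ P(B|Aᵢ)×P(Aᵢ)
  13/100×40/107 = 26/535
  7/100×24/107 = 42/2675
  4/25×43/107 = 172/2675
Sum = 344/2675

P(defect) = 344/2675 ≈ 12.86%


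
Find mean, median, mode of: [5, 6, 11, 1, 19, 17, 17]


Sorted: [1, 5, 6, 11, 17, 17, 19]
Mean = 76/7
Median = 11
Freq: {5: 1, 6: 1, 11: 1, 1: 1, 19: 1, 17: 2}
Mode: [17]

Mean=76/7, Median=11, Mode=17


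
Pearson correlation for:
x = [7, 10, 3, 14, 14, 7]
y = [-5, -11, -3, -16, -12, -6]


n=6, Σx=55, Σy=-53, Σxy=-588, Σx²=599, Σy²=591
r = (6×(-588) - 55×(-53))/√((6×599 - 55²)(6×591 - (-53)²))
= -613/√(569×737) = -613/√419353 ≈ -613/647.5747 ≈ -0.9466

r ≈ -0.9466


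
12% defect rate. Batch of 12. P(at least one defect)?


P(all good) = (22/25)^12 = 12855002631049216/59604644775390625
P(≥1 defect) = 46749642144341409/59604644775390625

P = 46749642144341409/59604644775390625 ≈ 78.43%


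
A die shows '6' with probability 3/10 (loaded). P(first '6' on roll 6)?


Geometric: P(X=6) = (1-p)^(k-1)×p = (7/10)^5×3/10 = 50421/1000000

P(X=6) = 50421/1000000 ≈ 5.04%


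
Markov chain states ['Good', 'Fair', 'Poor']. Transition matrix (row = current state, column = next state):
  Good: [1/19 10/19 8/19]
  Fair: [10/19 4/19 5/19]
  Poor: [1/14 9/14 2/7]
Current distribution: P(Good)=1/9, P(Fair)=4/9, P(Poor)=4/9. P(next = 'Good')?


P(next=Good) = Σᵢ P(now=i)×P(i→Good)
= 1/9×1/19 + 4/9×10/19 + 4/9×1/14
= 1/171 + 40/171 + 2/63 = 325/1197

P = 325/1197 ≈ 0.2715


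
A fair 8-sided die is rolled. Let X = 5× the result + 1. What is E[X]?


E[die] = (1+8)/2 = 9/2
E[X] = 5×9/2 + 1 = 47/2

E[X] = 47/2


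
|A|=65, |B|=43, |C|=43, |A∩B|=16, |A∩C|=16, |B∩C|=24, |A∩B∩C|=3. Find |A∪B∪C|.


|A∪B∪C| = 65+43+43-16-16-24+3 = 98

|A∪B∪C| = 98


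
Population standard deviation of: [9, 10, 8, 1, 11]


Mean = 39/5
  (9-39/5)²=36/25
  (10-39/5)²=121/25
  (8-39/5)²=1/25
  (1-39/5)²=1156/25
  (11-39/5)²=256/25
Σ(x-μ)² = 314/5
σ² = (314/5)/5 = 314/25

σ = √(314/25) ≈ 3.5440


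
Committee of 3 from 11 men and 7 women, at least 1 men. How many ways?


Count by #men:
  1M,2W: C(11,1)×C(7,2)=231
  2M,1W: C(11,2)×C(7,1)=385
  3M,0W: C(11,3)×C(7,0)=165
Total = 781

781


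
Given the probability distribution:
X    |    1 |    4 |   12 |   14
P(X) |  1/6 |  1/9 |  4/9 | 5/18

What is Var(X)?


E[X] = 59/6
E[X²] = 2167/18
Var(X) = E[X²] - (E[X])² = 2167/18 - 3481/36 = 853/36

Var(X) = 853/36 ≈ 23.6944


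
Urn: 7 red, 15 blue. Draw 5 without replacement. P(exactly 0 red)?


Hypergeometric: C(7,0)×C(15,5)/C(22,5)
= 1×3003/26334 = 13/114

P(X=0) = 13/114 ≈ 11.40%


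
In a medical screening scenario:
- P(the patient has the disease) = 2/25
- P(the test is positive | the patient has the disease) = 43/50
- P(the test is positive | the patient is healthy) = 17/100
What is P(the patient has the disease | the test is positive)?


Using Bayes' theorem:
P(A|B) = P(B|A)·P(A) / P(B)

P(the test is positive) = 43/50 × 2/25 + 17/100 × 23/25
= 43/625 + 391/2500 = 563/2500

P(the patient has the disease|the test is positive) = (43/625) / (563/2500) = 172/563

P(the patient has the disease|the test is positive) = 172/563 ≈ 30.55%


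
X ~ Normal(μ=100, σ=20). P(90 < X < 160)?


z₁=(90-100)/20=-0.5, z₂=(160-100)/20=3.0
P = Φ(3.0) - Φ(-0.5) = 0.998650 - 0.308538 = 0.690112 ≈ 0.6901

P(90 < X < 160) ≈ 0.6901


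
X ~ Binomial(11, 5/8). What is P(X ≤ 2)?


P(X ≤ 2) = Σ P(X=i) for i=0..2
P(X=0) = 177147/8589934592
P(X=1) = 3247695/8589934592
P(X=2) = 27064125/8589934592
Sum = 30488967/8589934592

P(X ≤ 2) = 30488967/8589934592 ≈ 0.35%


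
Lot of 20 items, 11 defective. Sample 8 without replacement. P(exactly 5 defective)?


Hypergeometric: C(11,5)×C(9,3)/C(20,8)
= 462×84/125970 = 6468/20995

P(X=5) = 6468/20995 ≈ 30.81%


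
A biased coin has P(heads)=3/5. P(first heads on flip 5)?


Geometric: P(X=5) = (1-p)^(k-1)×p = (2/5)^4×3/5 = 48/3125

P(X=5) = 48/3125 ≈ 1.54%


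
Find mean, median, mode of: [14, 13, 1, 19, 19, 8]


Sorted: [1, 8, 13, 14, 19, 19]
Mean = 74/6 = 37/3
Median = 27/2
Freq: {14: 1, 13: 1, 1: 1, 19: 2, 8: 1}
Mode: [19]

Mean=37/3, Median=27/2, Mode=19


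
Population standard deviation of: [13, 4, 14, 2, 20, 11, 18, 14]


Mean = 96/8 = 12
  (13-12)²=1
  (4-12)²=64
  (14-12)²=4
  (2-12)²=100
  (20-12)²=64
  (11-12)²=1
  (18-12)²=36
  (14-12)²=4
Σ(x-μ)² = 274
σ² = 274/8 = 137/4

σ = √(137/4) ≈ 5.8523


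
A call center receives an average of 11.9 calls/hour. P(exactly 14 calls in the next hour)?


Poisson(λ=11.9): P(X=14) = e^(-λ)×λ^k/k!
= e^(-11.9) × 11.9^14 / 14!
≈ 6.790404807e-06 × 1.14197726929e+15 / 87178291200 ≈ 0.088950

P(X=14) ≈ 0.088950 ≈ 8.89%


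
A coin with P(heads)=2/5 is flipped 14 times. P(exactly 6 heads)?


Binomial: P(X=6) = C(14,6)×p^6×(1-p)^8
= 3003 × 64/15625 × 6561/390625 = 1260971712/6103515625

P(X=6) = 1260971712/6103515625 ≈ 20.66%


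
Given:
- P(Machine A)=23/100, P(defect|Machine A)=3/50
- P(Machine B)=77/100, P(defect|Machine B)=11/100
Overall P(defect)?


P(B) = Σ P(B|Aᵢ)×P(Aᵢ)
  3/50×23/100 = 69/5000
  11/100×77/100 = 847/10000
Sum = 197/2000

P(defect) = 197/2000 ≈ 9.85%


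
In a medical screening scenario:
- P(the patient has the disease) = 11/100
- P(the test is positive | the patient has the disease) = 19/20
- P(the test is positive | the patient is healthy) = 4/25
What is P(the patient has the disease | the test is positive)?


Using Bayes' theorem:
P(A|B) = P(B|A)·P(A) / P(B)

P(the test is positive) = 19/20 × 11/100 + 4/25 × 89/100
= 209/2000 + 89/625 = 2469/10000

P(the patient has the disease|the test is positive) = (209/2000) / (2469/10000) = 1045/2469

P(the patient has the disease|the test is positive) = 1045/2469 ≈ 42.32%


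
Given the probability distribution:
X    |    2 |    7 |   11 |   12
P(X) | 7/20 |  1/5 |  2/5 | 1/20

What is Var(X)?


E[X] = 71/10
E[X²] = 334/5
Var(X) = E[X²] - (E[X])² = 334/5 - 5041/100 = 1639/100

Var(X) = 1639/100 ≈ 16.3900


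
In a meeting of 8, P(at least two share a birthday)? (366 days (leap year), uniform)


P(all different) = Π(366-i)/366 for i=0..7
= 0.925861
P(match) = 1 - 0.925861 = 0.074139

P ≈ 0.0741 ≈ 7.41%


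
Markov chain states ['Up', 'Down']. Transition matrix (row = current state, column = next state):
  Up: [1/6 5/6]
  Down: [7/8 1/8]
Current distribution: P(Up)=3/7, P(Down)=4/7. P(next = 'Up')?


P(next=Up) = Σᵢ P(now=i)×P(i→Up)
= 3/7×1/6 + 4/7×7/8
= 1/14 + 1/2 = 4/7

P = 4/7 ≈ 0.5714


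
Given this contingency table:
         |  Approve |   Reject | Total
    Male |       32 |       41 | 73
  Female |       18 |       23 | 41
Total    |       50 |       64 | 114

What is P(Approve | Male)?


P(Approve | Male) = 32/(32+41) = 32/73

P(Approve|Male) = 32/73 ≈ 43.84%


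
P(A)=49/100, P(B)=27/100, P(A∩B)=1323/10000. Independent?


P(A)×P(B) = 1323/10000
P(A∩B) = 1323/10000
Equal ✓ → Independent

Yes, independent


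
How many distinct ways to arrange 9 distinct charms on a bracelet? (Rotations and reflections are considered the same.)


Free circular arrangements: rotations and reflections both identified.
(n-1)!/2 = 8!/2 = 40320/2 = 20160

20160


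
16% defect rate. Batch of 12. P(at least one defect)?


P(all good) = (21/25)^12 = 7355827511386641/59604644775390625
P(≥1 defect) = 52248817264003984/59604644775390625

P = 52248817264003984/59604644775390625 ≈ 87.66%


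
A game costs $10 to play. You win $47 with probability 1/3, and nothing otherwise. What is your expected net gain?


E[gain] = (47-10)×1/3 + (-10)×2/3
= 37/3 - 20/3 = 17/3

Expected net gain = $17/3 ≈ $5.67


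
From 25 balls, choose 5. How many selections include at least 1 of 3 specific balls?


Complement: C(25,5) - C(22,5) = 53130 - 26334 = 26796

26796


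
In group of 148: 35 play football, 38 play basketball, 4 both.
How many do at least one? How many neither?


|A∪B| = 35+38-4 = 69
Neither = 148-69 = 79

At least one: 69; Neither: 79


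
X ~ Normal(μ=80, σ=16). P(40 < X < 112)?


z₁=(40-80)/16=-2.5, z₂=(112-80)/16=2.0
P = Φ(2.0) - Φ(-2.5) = 0.977250 - 0.006210 = 0.971040 ≈ 0.9710

P(40 < X < 112) ≈ 0.9710


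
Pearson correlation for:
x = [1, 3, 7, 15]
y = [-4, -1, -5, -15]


n=4, Σx=26, Σy=-25, Σxy=-267, Σx²=284, Σy²=267
r = (4×(-267) - 26×(-25))/√((4×284 - 26²)(4×267 - (-25)²))
= -418/√(460×443) = -418/√203780 ≈ -418/451.4200 ≈ -0.9260

r ≈ -0.9260


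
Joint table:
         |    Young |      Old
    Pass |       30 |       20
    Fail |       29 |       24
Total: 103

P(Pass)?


P(Pass) = (30+20)/103 = 50/103

P(Pass) = 50/103 ≈ 48.54%


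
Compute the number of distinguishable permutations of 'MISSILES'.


Letters: 8, freq: {'M': 1, 'I': 2, 'S': 3, 'L': 1, 'E': 1}
8!/(1!×2!×3!×1!×1!) = 40320/12 = 3360

3360


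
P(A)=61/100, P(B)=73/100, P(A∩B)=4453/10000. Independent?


P(A)×P(B) = 4453/10000
P(A∩B) = 4453/10000
Equal ✓ → Independent

Yes, independent


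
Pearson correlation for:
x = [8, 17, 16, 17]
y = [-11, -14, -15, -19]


n=4, Σx=58, Σy=-59, Σxy=-889, Σx²=898, Σy²=903
r = (4×(-889) - 58×(-59))/√((4×898 - 58²)(4×903 - (-59)²))
= -134/√(228×131) = -134/√29868 ≈ -134/172.8236 ≈ -0.7754

r ≈ -0.7754


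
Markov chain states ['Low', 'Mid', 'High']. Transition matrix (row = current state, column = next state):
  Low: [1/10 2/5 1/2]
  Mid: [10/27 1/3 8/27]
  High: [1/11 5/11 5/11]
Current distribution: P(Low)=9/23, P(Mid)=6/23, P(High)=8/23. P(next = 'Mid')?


P(next=Mid) = Σᵢ P(now=i)×P(i→Mid)
= 9/23×2/5 + 6/23×1/3 + 8/23×5/11
= 18/115 + 2/23 + 40/253 = 508/1265

P = 508/1265 ≈ 0.4016


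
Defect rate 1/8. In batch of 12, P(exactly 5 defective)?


Binomial: P(X=5) = C(12,5)×p^5×(1-p)^7
= 792 × 1/32768 × 823543/2097152 = 81530757/8589934592

P(X=5) = 81530757/8589934592 ≈ 0.95%


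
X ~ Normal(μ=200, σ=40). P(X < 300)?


z = (300-200)/40 = 2.5
P(Z < 2.5) = 0.9938

P(X < 300) ≈ 0.9938


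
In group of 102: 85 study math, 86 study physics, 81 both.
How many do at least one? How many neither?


|A∪B| = 85+86-81 = 90
Neither = 102-90 = 12

At least one: 90; Neither: 12


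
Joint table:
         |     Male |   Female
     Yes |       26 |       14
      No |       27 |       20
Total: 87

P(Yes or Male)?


P(Yes∨Male) = P(Yes) + P(Male) - P(Yes∧Male)
= (40 + 53 - 26)/87 = 67/87

P = 67/87 ≈ 77.01%


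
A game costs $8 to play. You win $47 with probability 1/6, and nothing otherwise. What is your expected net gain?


E[gain] = (47-8)×1/6 + (-8)×5/6
= 13/2 - 20/3 = -1/6

Expected net gain = $-1/6 ≈ $-0.17


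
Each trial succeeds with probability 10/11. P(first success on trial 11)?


Geometric: P(X=11) = (1-p)^(k-1)×p = (1/11)^10×10/11 = 10/285311670611

P(X=11) = 10/285311670611 ≈ 0.00%


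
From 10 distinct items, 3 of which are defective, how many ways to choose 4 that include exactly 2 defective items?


Choose 2 of the 3 defective items and 2 of the other 7 items:
C(3,2)×C(7,2) = 3×21 = 63

63


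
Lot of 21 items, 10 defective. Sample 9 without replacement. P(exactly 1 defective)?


Hypergeometric: C(10,1)×C(11,8)/C(21,9)
= 10×165/293930 = 165/29393

P(X=1) = 165/29393 ≈ 0.56%


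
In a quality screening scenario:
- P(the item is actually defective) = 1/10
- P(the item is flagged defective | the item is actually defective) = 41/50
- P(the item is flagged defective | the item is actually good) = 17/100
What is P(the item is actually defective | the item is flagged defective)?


Using Bayes' theorem:
P(A|B) = P(B|A)·P(A) / P(B)

P(the item is flagged defective) = 41/50 × 1/10 + 17/100 × 9/10
= 41/500 + 153/1000 = 47/200

P(the item is actually defective|the item is flagged defective) = (41/500) / (47/200) = 82/235

P(the item is actually defective|the item is flagged defective) = 82/235 ≈ 34.89%


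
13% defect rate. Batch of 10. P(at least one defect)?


P(all good) = (87/100)^10 = 24842341419143568849/100000000000000000000
P(≥1 defect) = 75157658580856431151/100000000000000000000

P = 75157658580856431151/100000000000000000000 ≈ 75.16%


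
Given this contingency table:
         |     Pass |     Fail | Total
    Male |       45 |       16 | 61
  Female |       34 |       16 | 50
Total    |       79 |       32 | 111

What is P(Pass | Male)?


P(Pass | Male) = 45/(45+16) = 45/61

P(Pass|Male) = 45/61 ≈ 73.77%


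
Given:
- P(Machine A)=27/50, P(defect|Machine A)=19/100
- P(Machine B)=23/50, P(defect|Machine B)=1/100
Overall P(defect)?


P(B) = Σ P(B|Aᵢ)×P(Aᵢ)
  19/100×27/50 = 513/5000
  1/100×23/50 = 23/5000
Sum = 67/625

P(defect) = 67/625 ≈ 10.72%


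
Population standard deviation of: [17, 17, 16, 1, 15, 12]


Mean = 78/6 = 13
  (17-13)²=16
  (17-13)²=16
  (16-13)²=9
  (1-13)²=144
  (15-13)²=4
  (12-13)²=1
Σ(x-μ)² = 190
σ² = 190/6 = 95/3

σ = √(95/3) ≈ 5.6273


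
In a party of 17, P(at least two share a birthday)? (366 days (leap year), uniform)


P(all different) = Π(366-i)/366 for i=0..16
= 0.685712
P(match) = 1 - 0.685712 = 0.314288

P ≈ 0.3143 ≈ 31.43%


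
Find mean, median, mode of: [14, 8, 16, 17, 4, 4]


Sorted: [4, 4, 8, 14, 16, 17]
Mean = 63/6 = 21/2
Median = 11
Freq: {14: 1, 8: 1, 16: 1, 17: 1, 4: 2}
Mode: [4]

Mean=21/2, Median=11, Mode=4


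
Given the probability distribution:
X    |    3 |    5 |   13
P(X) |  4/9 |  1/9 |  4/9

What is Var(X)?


E[X] = 23/3
E[X²] = 737/9
Var(X) = E[X²] - (E[X])² = 737/9 - 529/9 = 208/9

Var(X) = 208/9 ≈ 23.1111


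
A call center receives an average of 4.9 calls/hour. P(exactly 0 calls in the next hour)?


Poisson(λ=4.9): P(X=0) = e^(-λ)×λ^k/k!
= e^(-4.9) × 4.9^0 / 0!
≈ 0.007446583071 × 1 / 1 ≈ 0.007447

P(X=0) ≈ 0.007447 ≈ 0.74%


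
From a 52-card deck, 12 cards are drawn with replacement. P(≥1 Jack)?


P(not a Jack) = 48/52 = 12/13
P(none in 12 draws) = (12/13)^12 = 8916100448256/23298085122481
P(≥1 Jack) = 1 - 8916100448256/23298085122481 = 14381984674225/23298085122481

P = 14381984674225/23298085122481 ≈ 61.73%


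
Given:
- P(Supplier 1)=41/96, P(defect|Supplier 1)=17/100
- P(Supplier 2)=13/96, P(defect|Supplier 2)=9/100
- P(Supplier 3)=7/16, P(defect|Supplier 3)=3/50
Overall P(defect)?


P(B) = Σ P(B|Aᵢ)×P(Aᵢ)
  17/100×41/96 = 697/9600
  9/100×13/96 = 39/3200
  3/50×7/16 = 21/800
Sum = 533/4800

P(defect) = 533/4800 ≈ 11.10%


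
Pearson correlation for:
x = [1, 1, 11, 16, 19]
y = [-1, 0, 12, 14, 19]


n=5, Σx=48, Σy=44, Σxy=716, Σx²=740, Σy²=702
r = (5×716 - 48×44)/√((5×740 - 48²)(5×702 - 44²))
= 1468/√(1396×1574) = 1468/√2197304 ≈ 1468/1482.3306 ≈ 0.9903

r ≈ 0.9903


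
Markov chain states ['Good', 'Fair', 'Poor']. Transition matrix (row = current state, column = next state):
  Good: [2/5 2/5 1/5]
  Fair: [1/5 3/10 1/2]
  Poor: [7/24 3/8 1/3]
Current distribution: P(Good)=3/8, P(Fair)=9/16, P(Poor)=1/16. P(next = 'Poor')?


P(next=Poor) = Σᵢ P(now=i)×P(i→Poor)
= 3/8×1/5 + 9/16×1/2 + 1/16×1/3
= 3/40 + 9/32 + 1/48 = 181/480

P = 181/480 ≈ 0.3771


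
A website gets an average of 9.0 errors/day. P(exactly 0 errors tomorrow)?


Poisson(λ=9.0): P(X=0) = e^(-λ)×λ^k/k!
= e^(-9.0) × 9.0^0 / 0!
≈ 0.0001234098041 × 1 / 1 ≈ 0.000123

P(X=0) ≈ 0.000123 ≈ 0.01%


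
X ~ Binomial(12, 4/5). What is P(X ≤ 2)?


P(X ≤ 2) = Σ P(X=i) for i=0..2
P(X=0) = 1/244140625
P(X=1) = 48/244140625
P(X=2) = 1056/244140625
Sum = 221/48828125

P(X ≤ 2) = 221/48828125 ≈ 0.00%


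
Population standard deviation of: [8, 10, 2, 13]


Mean = 33/4
  (8-33/4)²=1/16
  (10-33/4)²=49/16
  (2-33/4)²=625/16
  (13-33/4)²=361/16
Σ(x-μ)² = 259/4
σ² = (259/4)/4 = 259/16

σ = √(259/16) ≈ 4.0234


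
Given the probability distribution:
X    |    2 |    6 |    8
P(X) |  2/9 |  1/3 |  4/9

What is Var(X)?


E[X] = 6
E[X²] = 124/3
Var(X) = E[X²] - (E[X])² = 124/3 - 36 = 16/3

Var(X) = 16/3 ≈ 5.3333


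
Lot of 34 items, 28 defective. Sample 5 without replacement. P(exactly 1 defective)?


Hypergeometric: C(28,1)×C(6,4)/C(34,5)
= 28×15/278256 = 35/23188

P(X=1) = 35/23188 ≈ 0.15%


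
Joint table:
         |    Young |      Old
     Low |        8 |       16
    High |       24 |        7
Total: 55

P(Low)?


P(Low) = (8+16)/55 = 24/55

P(Low) = 24/55 ≈ 43.64%


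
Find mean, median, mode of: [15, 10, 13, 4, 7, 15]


Sorted: [4, 7, 10, 13, 15, 15]
Mean = 64/6 = 32/3
Median = 23/2
Freq: {15: 2, 10: 1, 13: 1, 4: 1, 7: 1}
Mode: [15]

Mean=32/3, Median=23/2, Mode=15


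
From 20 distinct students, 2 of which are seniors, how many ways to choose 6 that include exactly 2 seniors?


Choose 2 of the 2 seniors and 4 of the other 18 students:
C(2,2)×C(18,4) = 1×3060 = 3060

3060


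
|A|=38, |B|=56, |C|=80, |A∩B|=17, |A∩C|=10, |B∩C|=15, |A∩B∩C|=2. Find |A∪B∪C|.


|A∪B∪C| = 38+56+80-17-10-15+2 = 134

|A∪B∪C| = 134


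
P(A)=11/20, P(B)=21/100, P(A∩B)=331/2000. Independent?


P(A)×P(B) = 231/2000
P(A∩B) = 331/2000
Not equal → NOT independent

No, not independent


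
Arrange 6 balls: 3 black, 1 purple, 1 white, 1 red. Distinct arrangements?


6!/(3!×1!×1!×1!) = 120

120


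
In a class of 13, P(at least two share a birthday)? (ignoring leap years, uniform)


P(all different) = Π(365-i)/365 for i=0..12
= 0.805590
P(match) = 1 - 0.805590 = 0.194410

P ≈ 0.1944 ≈ 19.44%


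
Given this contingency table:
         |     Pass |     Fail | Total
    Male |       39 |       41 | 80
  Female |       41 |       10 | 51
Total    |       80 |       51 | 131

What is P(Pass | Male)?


P(Pass | Male) = 39/(39+41) = 39/80

P(Pass|Male) = 39/80 ≈ 48.75%


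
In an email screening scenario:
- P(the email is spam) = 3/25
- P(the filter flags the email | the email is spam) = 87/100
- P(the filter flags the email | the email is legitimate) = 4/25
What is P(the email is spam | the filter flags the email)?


Using Bayes' theorem:
P(A|B) = P(B|A)·P(A) / P(B)

P(the filter flags the email) = 87/100 × 3/25 + 4/25 × 22/25
= 261/2500 + 88/625 = 613/2500

P(the email is spam|the filter flags the email) = (261/2500) / (613/2500) = 261/613

P(the email is spam|the filter flags the email) = 261/613 ≈ 42.58%


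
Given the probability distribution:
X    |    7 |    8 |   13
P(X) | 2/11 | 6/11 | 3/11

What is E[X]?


E[X] = Σ x·P(X=x)
= (7)×(2/11) + (8)×(6/11) + (13)×(3/11)
= 101/11

E[X] = 101/11


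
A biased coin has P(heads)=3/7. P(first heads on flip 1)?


Geometric: P(X=1) = (1-p)^(k-1)×p = (4/7)^0×3/7 = 3/7

P(X=1) = 3/7 ≈ 42.86%


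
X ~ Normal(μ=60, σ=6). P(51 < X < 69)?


z₁=(51-60)/6=-1.5, z₂=(69-60)/6=1.5
P = Φ(1.5) - Φ(-1.5) = 0.933193 - 0.066807 = 0.866386 ≈ 0.8664

P(51 < X < 69) ≈ 0.8664


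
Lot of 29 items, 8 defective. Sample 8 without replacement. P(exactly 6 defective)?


Hypergeometric: C(8,6)×C(21,2)/C(29,8)
= 28×210/4292145 = 392/286143

P(X=6) = 392/286143 ≈ 0.14%


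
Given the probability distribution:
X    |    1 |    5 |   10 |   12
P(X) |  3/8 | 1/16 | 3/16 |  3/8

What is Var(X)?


E[X] = 113/16
E[X²] = 1195/16
Var(X) = E[X²] - (E[X])² = 1195/16 - 12769/256 = 6351/256

Var(X) = 6351/256 ≈ 24.8086


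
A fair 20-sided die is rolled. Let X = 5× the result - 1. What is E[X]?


E[die] = (1+20)/2 = 21/2
E[X] = 5×21/2 - 1 = 103/2

E[X] = 103/2


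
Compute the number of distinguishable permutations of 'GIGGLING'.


Letters: 8, freq: {'G': 4, 'I': 2, 'L': 1, 'N': 1}
8!/(4!×2!×1!×1!) = 40320/48 = 840

840


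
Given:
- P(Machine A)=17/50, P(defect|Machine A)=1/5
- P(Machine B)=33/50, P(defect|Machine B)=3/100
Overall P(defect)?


P(B) = Σ P(B|Aᵢ)×P(Aᵢ)
  1/5×17/50 = 17/250
  3/100×33/50 = 99/5000
Sum = 439/5000

P(defect) = 439/5000 ≈ 8.78%


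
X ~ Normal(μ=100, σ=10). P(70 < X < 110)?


z₁=(70-100)/10=-3.0, z₂=(110-100)/10=1.0
P = Φ(1.0) - Φ(-3.0) = 0.841345 - 0.001350 = 0.839995 ≈ 0.8400

P(70 < X < 110) ≈ 0.8400


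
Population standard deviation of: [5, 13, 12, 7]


Mean = 37/4
  (5-37/4)²=289/16
  (13-37/4)²=225/16
  (12-37/4)²=121/16
  (7-37/4)²=81/16
Σ(x-μ)² = 179/4
σ² = (179/4)/4 = 179/16

σ = √(179/16) ≈ 3.3448


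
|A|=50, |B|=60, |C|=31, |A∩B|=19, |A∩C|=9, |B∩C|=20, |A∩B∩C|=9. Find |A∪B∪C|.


|A∪B∪C| = 50+60+31-19-9-20+9 = 102

|A∪B∪C| = 102


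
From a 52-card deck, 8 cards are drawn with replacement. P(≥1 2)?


P(not a 2) = 48/52 = 12/13
P(none in 8 draws) = (12/13)^8 = 429981696/815730721
P(≥1 2) = 1 - 429981696/815730721 = 385749025/815730721

P = 385749025/815730721 ≈ 47.29%


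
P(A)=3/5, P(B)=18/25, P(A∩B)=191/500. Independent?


P(A)×P(B) = 54/125
P(A∩B) = 191/500
Not equal → NOT independent

No, not independent


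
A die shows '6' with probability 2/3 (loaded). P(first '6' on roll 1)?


Geometric: P(X=1) = (1-p)^(k-1)×p = (1/3)^0×2/3 = 2/3

P(X=1) = 2/3 ≈ 66.67%


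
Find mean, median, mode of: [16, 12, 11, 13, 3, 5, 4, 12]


Sorted: [3, 4, 5, 11, 12, 12, 13, 16]
Mean = 76/8 = 19/2
Median = 23/2
Freq: {16: 1, 12: 2, 11: 1, 13: 1, 3: 1, 5: 1, 4: 1}
Mode: [12]

Mean=19/2, Median=23/2, Mode=12


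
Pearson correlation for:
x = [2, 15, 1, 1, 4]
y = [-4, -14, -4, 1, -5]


n=5, Σx=23, Σy=-26, Σxy=-241, Σx²=247, Σy²=254
r = (5×(-241) - 23×(-26))/√((5×247 - 23²)(5×254 - (-26)²))
= -607/√(706×594) = -607/√419364 ≈ -607/647.5832 ≈ -0.9373

r ≈ -0.9373


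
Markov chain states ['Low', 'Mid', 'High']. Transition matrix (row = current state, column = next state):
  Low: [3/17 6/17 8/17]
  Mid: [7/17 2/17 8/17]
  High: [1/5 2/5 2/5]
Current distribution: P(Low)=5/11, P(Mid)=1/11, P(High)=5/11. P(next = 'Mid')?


P(next=Mid) = Σᵢ P(now=i)×P(i→Mid)
= 5/11×6/17 + 1/11×2/17 + 5/11×2/5
= 30/187 + 2/187 + 2/11 = 6/17

P = 6/17 ≈ 0.3529


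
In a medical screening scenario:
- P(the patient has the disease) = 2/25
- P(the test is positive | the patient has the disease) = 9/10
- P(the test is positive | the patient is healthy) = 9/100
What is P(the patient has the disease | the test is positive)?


Using Bayes' theorem:
P(A|B) = P(B|A)·P(A) / P(B)

P(the test is positive) = 9/10 × 2/25 + 9/100 × 23/25
= 9/125 + 207/2500 = 387/2500

P(the patient has the disease|the test is positive) = (9/125) / (387/2500) = 20/43

P(the patient has the disease|the test is positive) = 20/43 ≈ 46.51%


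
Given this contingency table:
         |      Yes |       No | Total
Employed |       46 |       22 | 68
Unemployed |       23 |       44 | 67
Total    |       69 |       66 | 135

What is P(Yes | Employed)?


P(Yes | Employed) = 46/(46+22) = 46/68 = 23/34

P(Yes|Employed) = 23/34 ≈ 67.65%


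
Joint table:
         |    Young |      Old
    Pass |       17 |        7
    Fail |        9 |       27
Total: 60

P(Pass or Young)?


P(Pass∨Young) = P(Pass) + P(Young) - P(Pass∧Young)
= (24 + 26 - 17)/60 = 33/60 = 11/20

P = 11/20 ≈ 55.00%


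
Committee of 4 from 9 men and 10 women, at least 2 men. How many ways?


Count by #men:
  2M,2W: C(9,2)×C(10,2)=1620
  3M,1W: C(9,3)×C(10,1)=840
  4M,0W: C(9,4)×C(10,0)=126
Total = 2586

2586


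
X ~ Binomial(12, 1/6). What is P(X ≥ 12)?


P(X ≥ 12) = Σ P(X=i) for i=12..12
P(X=12) = 1/2176782336
Sum = 1/2176782336

P(X ≥ 12) = 1/2176782336 ≈ 0.00%


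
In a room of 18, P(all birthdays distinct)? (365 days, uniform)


P(all different) = Π(365-i)/365 for i=0..17
= (365/365)×(364/365)×...×(348/365)
= 0.653089

P ≈ 0.6531 ≈ 65.31%


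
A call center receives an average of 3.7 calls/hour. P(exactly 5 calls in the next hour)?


Poisson(λ=3.7): P(X=5) = e^(-λ)×λ^k/k!
= e^(-3.7) × 3.7^5 / 5!
≈ 0.02472352647 × 693.43957 / 120 ≈ 0.142869

P(X=5) ≈ 0.142869 ≈ 14.29%


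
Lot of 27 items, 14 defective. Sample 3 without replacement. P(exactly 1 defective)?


Hypergeometric: C(14,1)×C(13,2)/C(27,3)
= 14×78/2925 = 28/75

P(X=1) = 28/75 ≈ 37.33%
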